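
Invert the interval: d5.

A4

The rule of nine gives the new number: 9 − 5 = 4, so a fifth becomes a fourth.
The quality also flips — diminished becomes augmented — giving an augmented fourth.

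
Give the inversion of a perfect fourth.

perfect fifth

The rule of nine gives the new number: 9 − 4 = 5, so a fourth becomes a fifth.
Quality inverts too: perfect stays perfect. That makes the inversion a perfect fifth.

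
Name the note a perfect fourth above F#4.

Counting four letter names up from F lands on B.
A perfect fourth spans 5 semitones, so from F#4 the target pitch is B4.

B4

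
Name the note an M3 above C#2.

E#2

The third takes the letter from C up to E.
A major third is 4 semitones; 4 semitones up from C#2 gives E#2.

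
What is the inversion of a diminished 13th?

A3

First reduce the compound diminished thirteenth to its simple form, a diminished sixth.
The rule of nine gives the new number: 9 − 6 = 3, so a sixth becomes a third.
And diminished becomes augmented under inversion, so we get an augmented third.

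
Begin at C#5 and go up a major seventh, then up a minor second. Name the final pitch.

C#6

C#5 up a major seventh → B#5 (11 semitones).
A minor second up from B#5 is C#6.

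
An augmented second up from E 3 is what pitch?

F double-sharp 3

Counting two letter names up from E lands on F.
Moving 3 semitones up from E3 (the size of an augmented second) reaches F##3.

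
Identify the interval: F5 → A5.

major third

F to A spans three letter names (F-G-A), so the interval is some kind of third.
F5 to A5 is 4 semitones, matching the major third exactly, so the quality is major.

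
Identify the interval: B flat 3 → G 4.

major sixth

B to G spans six letter names (B-C-D-E-F-G): a sixth.
Counting semitones, Bb3→G4 is 9, which is the major sixth.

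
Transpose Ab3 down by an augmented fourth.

Counting four letter names down from A lands on E.
An augmented fourth is 6 semitones; 6 semitones down from Ab3 gives Ebb3.

Ebb3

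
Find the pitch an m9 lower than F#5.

E#4

The ninth's letter: F down two letter names plus an octave → E.
Moving 13 semitones down from F#5 (the size of a minor ninth) reaches E#4.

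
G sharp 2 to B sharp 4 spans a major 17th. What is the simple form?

M3

Subtracting seven from the interval number removes an octave: 17 − 14 = 3.
So a major seventeenth is 2 octaves plus a major third. The quality is unchanged.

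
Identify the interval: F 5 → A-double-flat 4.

Descending from F5 to Abb4 is the same interval as ascending Abb4 to F5.
A to F spans six letter names (A-B-C-D-E-F), so the interval is some kind of sixth.
The major sixth is 9 semitones; here we have 10, one semitone wider: augmented.

augmented 6th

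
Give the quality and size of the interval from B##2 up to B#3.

diminished octave

B to B is the same letter name, plus an octave — that makes it an octave of some quality.
The perfect octave is 12 semitones; here we have 11, one semitone narrower: diminished.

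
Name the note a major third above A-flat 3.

C 4

Three letter names up from A: C.
Moving 4 semitones up from Ab3 (the size of a major third) reaches C4.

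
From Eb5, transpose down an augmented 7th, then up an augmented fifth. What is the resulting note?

Cb5

Down an augmented seventh from Eb5: Fbb4 (12 semitones down).
Up an augmented fifth from Fbb4: Cb5 (8 semitones up).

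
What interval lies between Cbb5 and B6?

C to B spans seven letter names (C-D-E-F-G-A-B), plus an octave — that makes it a fourteenth of some quality.
A major fourteenth would be 23 semitones; Cbb5 to B6 is 25, two semitones wider, so the interval is doubly augmented.
(Equivalently, a compound doubly augmented seventh: a doubly augmented seventh plus an octave.)

AA14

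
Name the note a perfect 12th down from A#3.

D#2

Counting five letter names plus an octave down from A lands on D.
A perfect twelfth spans 19 semitones, so from A#3 the target pitch is D#2.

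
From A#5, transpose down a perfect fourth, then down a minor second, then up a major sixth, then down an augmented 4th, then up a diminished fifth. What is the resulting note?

A perfect fourth down from A#5 is E#5.
Down a minor second from E#5: D##5 (1 semitone down).
A major sixth up from D##5 is B##5.
Down an augmented fourth from B##5: F##5 (6 semitones down).
Up a diminished fifth from F##5: C#6 (6 semitones up).

C#6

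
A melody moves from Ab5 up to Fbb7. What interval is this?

diminished 13th

A to F spans six letter names (A-B-C-D-E-F), plus an octave: a thirteenth.
Ab5 to Fbb7 spans 19 semitones — two semitones narrower than the major thirteenth (21) — giving a diminished thirteenth.
(Equivalently, a compound diminished sixth: a diminished sixth plus an octave.)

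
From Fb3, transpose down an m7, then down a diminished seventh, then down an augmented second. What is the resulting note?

Gb1

A minor seventh down from Fb3 is Gb2.
Down a diminished seventh from Gb2: A1 (9 semitones down).
An augmented second down from A1 is Gb1.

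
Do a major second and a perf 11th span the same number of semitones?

No

2 semitones (major second) vs 17 semitones (perfect eleventh): not equal.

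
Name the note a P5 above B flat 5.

Five letter names up from B: F.
A perfect fifth is 7 semitones; 7 semitones up from Bb5 gives F6.

F 6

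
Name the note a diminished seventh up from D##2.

C#3

Counting seven letter names up from D lands on C.
A diminished seventh spans 9 semitones, so from D##2 the target pitch is C#3.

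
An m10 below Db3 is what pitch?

Counting three letter names plus an octave down from D lands on B.
A minor tenth is 15 semitones; 15 semitones down from Db3 gives Bb1.

Bb1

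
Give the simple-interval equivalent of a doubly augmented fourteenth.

doubly augmented seventh

Take out an octave (7 from the number): 14 − 7 = 7.
Quality carries through unchanged, so the simple form is a doubly augmented seventh.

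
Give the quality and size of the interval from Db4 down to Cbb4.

Descending from Db4 to Cbb4 is the same interval as ascending Cbb4 to Db4.
C to D spans two letter names (C-D), so the interval is some kind of second.
Cbb4 to Db4 spans 3 semitones — one semitone wider than the major second (2) — giving an augmented second.

A2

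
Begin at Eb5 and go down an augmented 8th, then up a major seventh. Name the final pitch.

An augmented octave down from Eb5 is Ebb4.
Up a major seventh from Ebb4: Db5 (11 semitones up).

Db5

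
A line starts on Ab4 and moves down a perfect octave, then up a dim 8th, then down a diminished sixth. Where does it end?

A perfect octave down from Ab4 is Ab3.
Ab3 up a diminished octave → Abb4 (11 semitones).
A diminished sixth down from Abb4 is C4.

C4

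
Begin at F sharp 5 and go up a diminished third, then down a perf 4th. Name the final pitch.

Up a diminished third from F#5: Ab5 (2 semitones up).
Ab5 down a perfect fourth → Eb5 (5 semitones).

E flat 5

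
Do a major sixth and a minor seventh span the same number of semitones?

A major sixth is 9 semitones but a minor seventh is 10 semitones — different sizes.

No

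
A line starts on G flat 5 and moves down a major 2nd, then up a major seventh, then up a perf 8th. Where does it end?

Down a major second from Gb5: Fb5 (2 semitones down).
A major seventh up from Fb5 is Eb6.
Up a perfect octave from Eb6: Eb7 (12 semitones up).

E flat 7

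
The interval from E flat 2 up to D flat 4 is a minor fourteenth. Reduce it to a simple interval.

minor seventh

Each octave removed subtracts seven from the number: 14 − 7 = 7.
Quality carries through unchanged, so the simple form is a minor seventh.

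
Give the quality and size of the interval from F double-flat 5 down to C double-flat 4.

perfect eleventh

Descending from Fbb5 to Cbb4 is the same interval as ascending Cbb4 to Fbb5.
C to F spans four letter names (C-D-E-F), plus an octave, so the interval is some kind of eleventh.
The perfect eleventh spans 17 semitones, and Cbb4 to Fbb5 is exactly 17 semitones — so this is a perfect eleventh.
(Equivalently, a compound perfect fourth: a perfect fourth plus an octave.)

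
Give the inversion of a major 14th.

First reduce the compound major fourteenth to its simple form, a major seventh.
Inverted interval numbers add to nine, so a seventh pairs with a second (7 + 2 = 9).
And major becomes minor under inversion, so we get a minor second.

minor second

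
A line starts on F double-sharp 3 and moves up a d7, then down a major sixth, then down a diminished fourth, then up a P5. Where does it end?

A sharp 3

Up a diminished seventh from F##3: E4 (9 semitones up).
E4 down a major sixth → G3 (9 semitones).
G3 down a diminished fourth → D#3 (4 semitones).
Up a perfect fifth from D#3: A#3 (7 semitones up).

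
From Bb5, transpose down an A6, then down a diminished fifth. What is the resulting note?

An augmented sixth down from Bb5 is Dbb5.
Dbb5 down a diminished fifth → Gb4 (6 semitones).

Gb4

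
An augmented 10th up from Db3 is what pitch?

F#4

Counting three letter names plus an octave up from D lands on F.
An augmented tenth spans 17 semitones, so from Db3 the target pitch is F#4.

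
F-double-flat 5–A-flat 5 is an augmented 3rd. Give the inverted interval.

d6

Inverted interval numbers add to nine, so a third pairs with a sixth (3 + 6 = 9).
The quality also flips — augmented becomes diminished — giving a diminished sixth.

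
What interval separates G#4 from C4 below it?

augmented 5th

Descending from G#4 to C4 is the same interval as ascending C4 to G#4.
C to G spans five letter names (C-D-E-F-G) — that makes it a fifth of some quality.
The perfect fifth is 7 semitones; here we have 8, one semitone wider: augmented.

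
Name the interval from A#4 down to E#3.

P11

Descending from A#4 to E#3 is the same interval as ascending E#3 to A#4.
E to A spans four letter names (E-F-G-A), plus an octave: an eleventh.
The perfect eleventh spans 17 semitones, and E#3 to A#4 is exactly 17 semitones — so this is a perfect eleventh.
(Equivalently, a compound perfect fourth: a perfect fourth plus an octave.)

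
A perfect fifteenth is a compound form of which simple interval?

Take out an octave (7 from the number): 15 − 7 = 8.
Quality carries through unchanged, so the simple form is a perfect octave.

P8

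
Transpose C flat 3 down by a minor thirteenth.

E flat 1

Counting six letter names plus an octave down from C lands on E.
Moving 20 semitones down from Cb3 (the size of a minor thirteenth) reaches Eb1.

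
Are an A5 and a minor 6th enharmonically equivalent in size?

Yes

An augmented fifth = 8 semitones = a minor sixth; enharmonically equal.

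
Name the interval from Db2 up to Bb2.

major sixth

D to B spans six letter names (D-E-F-G-A-B): a sixth.
The major sixth spans 9 semitones, and Db2 to Bb2 is exactly 9 semitones — so this is a major sixth.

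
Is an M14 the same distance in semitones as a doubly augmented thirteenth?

A major fourteenth = 23 semitones = a doubly augmented thirteenth; enharmonically equal.

Yes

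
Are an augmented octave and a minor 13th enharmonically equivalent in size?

13 semitones (augmented octave) vs 20 semitones (minor thirteenth): not equal.

No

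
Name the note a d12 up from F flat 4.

C double-flat 6

Counting five letter names plus an octave up from F lands on C.
A diminished twelfth is 18 semitones; 18 semitones up from Fb4 gives Cbb6.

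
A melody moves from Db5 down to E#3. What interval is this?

Descending from Db5 to E#3 is the same interval as ascending E#3 to Db5.
E to D spans seven letter names (E-F-G-A-B-C-D), plus an octave, so the interval is some kind of fourteenth.
The major fourteenth is 23 semitones; here we have 20, three semitones narrower: doubly diminished.
(Equivalently, a compound doubly diminished seventh: a doubly diminished seventh plus an octave.)

doubly diminished 14th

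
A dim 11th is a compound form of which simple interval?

d4

Each octave removed subtracts seven from the number: 11 − 7 = 4.
Quality carries through unchanged, so the simple form is a diminished fourth.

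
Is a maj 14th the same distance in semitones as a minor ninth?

A major fourteenth is 23 semitones but a minor ninth is 13 semitones — different sizes.

No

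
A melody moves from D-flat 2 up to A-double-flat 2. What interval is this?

D to A spans five letter names (D-E-F-G-A) — that makes it a fifth of some quality.
The perfect fifth is 7 semitones; here we have 6, one semitone narrower: diminished.

diminished fifth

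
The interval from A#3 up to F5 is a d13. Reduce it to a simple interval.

d6

Take out an octave (7 from the number): 13 − 7 = 6.
Quality carries through unchanged, so the simple form is a diminished sixth.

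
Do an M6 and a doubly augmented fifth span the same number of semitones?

Both span 9 semitones: a major sixth and a doubly augmented fifth are the same chromatic distance.

Yes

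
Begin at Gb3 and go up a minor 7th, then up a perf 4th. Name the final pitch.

Bbb4

Gb3 up a minor seventh → Fb4 (10 semitones).
Up a perfect fourth from Fb4: Bbb4 (5 semitones up).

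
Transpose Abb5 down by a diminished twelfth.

Db4

Five letters down from A (plus an octave) reaches D.
A diminished twelfth spans 18 semitones, so from Abb5 the target pitch is Db4.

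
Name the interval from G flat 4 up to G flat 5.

G to G is the same letter name, plus an octave, so the interval is some kind of octave.
Counting semitones, Gb4→Gb5 is 12, which is the perfect octave.

perfect 8th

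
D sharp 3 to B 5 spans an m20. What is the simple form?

Each octave removed subtracts seven from the number: 20 − 14 = 6.
Quality carries through unchanged, so the simple form is a minor sixth.

m6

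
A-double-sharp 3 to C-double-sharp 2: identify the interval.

major 13th

Descending from A##3 to C##2 is the same interval as ascending C##2 to A##3.
C to A spans six letter names (C-D-E-F-G-A), plus an octave, so the interval is some kind of thirteenth.
C##2 to A##3 is 21 semitones, matching the major thirteenth exactly, so the quality is major.
(Equivalently, a compound major sixth: a major sixth plus an octave.)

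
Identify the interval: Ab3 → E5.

augmented 12th

A to E spans five letter names (A-B-C-D-E), plus an octave — that makes it a twelfth of some quality.
A perfect twelfth would be 19 semitones; Ab3 to E5 is 20, one semitone wider, so the interval is augmented.
(Equivalently, a compound augmented fifth: an augmented fifth plus an octave.)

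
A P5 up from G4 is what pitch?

Five letter names up from G: D.
A perfect fifth spans 7 semitones, so from G4 the target pitch is D5.

D5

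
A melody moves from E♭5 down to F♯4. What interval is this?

Descending from Eb5 to F#4 is the same interval as ascending F#4 to Eb5.
F to E spans seven letter names (F-G-A-B-C-D-E): a seventh.
A major seventh would be 11 semitones; F#4 to Eb5 is 9, two semitones narrower, so the interval is diminished.

diminished seventh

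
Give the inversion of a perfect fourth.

perfect fifth

The rule of nine gives the new number: 9 − 4 = 5, so a fourth becomes a fifth.
Quality inverts too: perfect stays perfect. That makes the inversion a perfect fifth.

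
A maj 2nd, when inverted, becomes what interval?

m7

Inverted interval numbers add to nine, so a second pairs with a seventh (2 + 7 = 9).
The quality also flips — major becomes minor — giving a minor seventh.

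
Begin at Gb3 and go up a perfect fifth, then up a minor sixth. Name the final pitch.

Up a perfect fifth from Gb3: Db4 (7 semitones up).
A minor sixth up from Db4 is Bbb4.

Bbb4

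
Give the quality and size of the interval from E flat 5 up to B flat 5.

E to B spans five letter names (E-F-G-A-B), so the interval is some kind of fifth.
Eb5 to Bb5 is 7 semitones, matching the perfect fifth exactly, so the quality is perfect.

perfect 5th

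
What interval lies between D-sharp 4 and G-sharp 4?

perfect fourth

D to G spans four letter names (D-E-F-G) — that makes it a fourth of some quality.
Counting semitones, D#4→G#4 is 5, which is the perfect fourth.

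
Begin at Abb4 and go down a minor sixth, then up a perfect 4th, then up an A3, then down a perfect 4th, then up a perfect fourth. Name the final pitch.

A4

A minor sixth down from Abb4 is Cb4.
A perfect fourth up from Cb4 is Fb4.
An augmented third up from Fb4 is A4.
Down a perfect fourth from A4: E4 (5 semitones down).
E4 up a perfect fourth → A4 (5 semitones).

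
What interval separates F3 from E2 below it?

minor ninth

Descending from F3 to E2 is the same interval as ascending E2 to F3.
E to F spans two letter names (E-F), plus an octave, so the interval is some kind of ninth.
E2 to F3 is 13 semitones, a half step short of the major ninth (14), so this is minor.
(Equivalently, a compound minor second: a minor second plus an octave.)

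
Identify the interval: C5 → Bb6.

minor fourteenth

C to B spans seven letter names (C-D-E-F-G-A-B), plus an octave — that makes it a fourteenth of some quality.
At 22 semitones, C5→Bb6 falls one short of a major fourteenth: minor.
(Equivalently, a compound minor seventh: a minor seventh plus an octave.)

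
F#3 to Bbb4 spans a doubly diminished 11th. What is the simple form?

Take out an octave (7 from the number): 11 − 7 = 4.
Quality carries through unchanged, so the simple form is a doubly diminished fourth.

doubly diminished fourth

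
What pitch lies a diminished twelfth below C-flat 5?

Counting five letter names plus an octave down from C lands on F.
A diminished twelfth is 18 semitones; 18 semitones down from Cb5 gives F3.

F 3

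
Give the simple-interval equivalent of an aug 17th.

Take out 2 octaves (14 from the number): 17 − 14 = 3.
So an augmented seventeenth is 2 octaves plus an augmented third. The quality is unchanged.

augmented 3rd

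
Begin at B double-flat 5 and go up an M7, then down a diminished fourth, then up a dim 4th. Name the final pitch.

A flat 6

A major seventh up from Bbb5 is Ab6.
Down a diminished fourth from Ab6: E6 (4 semitones down).
A diminished fourth up from E6 is Ab6.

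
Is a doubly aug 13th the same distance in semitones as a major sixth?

No

A doubly augmented thirteenth spans 23 semitones; a major sixth spans 9 semitones. They differ by 14.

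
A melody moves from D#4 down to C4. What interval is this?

Descending from D#4 to C4 is the same interval as ascending C4 to D#4.
C to D spans two letter names (C-D) — that makes it a second of some quality.
The major second is 2 semitones; here we have 3, one semitone wider: augmented.

augmented second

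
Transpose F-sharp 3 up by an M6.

D-sharp 4

The sixth takes the letter from F up to D.
A major sixth is 9 semitones; 9 semitones up from F#3 gives D#4.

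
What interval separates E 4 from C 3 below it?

M10

Descending from E4 to C3 is the same interval as ascending C3 to E4.
C to E spans three letter names (C-D-E), plus an octave, so the interval is some kind of tenth.
The major tenth spans 16 semitones, and C3 to E4 is exactly 16 semitones — so this is a major tenth.
(Equivalently, a compound major third: a major third plus an octave.)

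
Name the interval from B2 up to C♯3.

M2

B to C spans two letter names (B-C): a second.
Counting semitones, B2→C#3 is 2, which is the major second.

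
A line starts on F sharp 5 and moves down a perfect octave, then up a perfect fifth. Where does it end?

A perfect octave down from F#5 is F#4.
Up a perfect fifth from F#4: C#5 (7 semitones up).

C sharp 5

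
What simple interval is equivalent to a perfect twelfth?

P5

Subtracting seven from the interval number removes an octave: 12 − 7 = 5.
That makes a perfect twelfth a compound perfect fifth — an octave plus a perfect fifth.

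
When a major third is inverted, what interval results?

minor sixth

Interval numbers invert to sum to nine: 3 + 6 = 9, so a third inverts to a sixth.
The quality also flips — major becomes minor — giving a minor sixth.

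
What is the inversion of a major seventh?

Interval numbers invert to sum to nine: 7 + 2 = 9, so a seventh inverts to a second.
The quality also flips — major becomes minor — giving a minor second.

m2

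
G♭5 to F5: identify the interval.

minor second

Descending from Gb5 to F5 is the same interval as ascending F5 to Gb5.
F to G spans two letter names (F-G) — that makes it a second of some quality.
F5 to Gb5 is 1 semitone, a half step short of the major second (2), so this is minor.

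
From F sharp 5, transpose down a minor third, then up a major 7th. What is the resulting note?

C double-sharp 6

Down a minor third from F#5: D#5 (3 semitones down).
Up a major seventh from D#5: C##6 (11 semitones up).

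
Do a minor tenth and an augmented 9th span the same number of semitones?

A minor tenth = 15 semitones = an augmented ninth; enharmonically equal.

Yes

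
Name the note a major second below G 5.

Two letter names down from G: F.
A major second spans 2 semitones, so from G5 the target pitch is F5.

F 5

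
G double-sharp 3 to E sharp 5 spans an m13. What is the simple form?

Subtracting seven from the interval number removes an octave: 13 − 7 = 6.
So a minor thirteenth is an octave plus a minor sixth. The quality is unchanged.

minor 6th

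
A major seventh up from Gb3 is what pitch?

F4

The seventh takes the letter from G up to F.
A major seventh spans 11 semitones, so from Gb3 the target pitch is F4.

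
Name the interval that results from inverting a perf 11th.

P5

First reduce the compound perfect eleventh to its simple form, a perfect fourth.
Interval numbers invert to sum to nine: 4 + 5 = 9, so a fourth inverts to a fifth.
Quality inverts too: perfect stays perfect. That makes the inversion a perfect fifth.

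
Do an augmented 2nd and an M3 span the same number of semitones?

No

3 semitones (augmented second) vs 4 semitones (major third): not equal.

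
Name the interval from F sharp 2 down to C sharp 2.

Descending from F#2 to C#2 is the same interval as ascending C#2 to F#2.
C to F spans four letter names (C-D-E-F), so the interval is some kind of fourth.
Counting semitones, C#2→F#2 is 5, which is the perfect fourth.

P4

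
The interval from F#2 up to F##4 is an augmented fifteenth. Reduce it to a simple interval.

Take out an octave (7 from the number): 15 − 7 = 8.
Quality carries through unchanged, so the simple form is an augmented octave.

A8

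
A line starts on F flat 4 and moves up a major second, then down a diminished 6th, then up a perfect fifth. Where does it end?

A major second up from Fb4 is Gb4.
A diminished sixth down from Gb4 is B3.
A perfect fifth up from B3 is F#4.

F sharp 4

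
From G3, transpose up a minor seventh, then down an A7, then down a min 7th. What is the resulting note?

Up a minor seventh from G3: F4 (10 semitones up).
F4 down an augmented seventh → Gbb3 (12 semitones).
Gbb3 down a minor seventh → Abb2 (10 semitones).

Abb2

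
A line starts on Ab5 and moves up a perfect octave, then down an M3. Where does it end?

Up a perfect octave from Ab5: Ab6 (12 semitones up).
Ab6 down a major third → Fb6 (4 semitones).

Fb6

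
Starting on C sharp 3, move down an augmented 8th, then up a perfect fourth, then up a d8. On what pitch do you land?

F flat 3

An augmented octave down from C#3 is C2.
Up a perfect fourth from C2: F2 (5 semitones up).
F2 up a diminished octave → Fb3 (11 semitones).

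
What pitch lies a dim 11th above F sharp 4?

B flat 5

Counting four letter names plus an octave up from F lands on B.
Moving 16 semitones up from F#4 (the size of a diminished eleventh) reaches Bb5.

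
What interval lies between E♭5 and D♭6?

E to D spans seven letter names (E-F-G-A-B-C-D): a seventh.
A major seventh would be 11 semitones, but Eb5 to Db6 is 10 — one semitone narrower, making it a minor seventh.

m7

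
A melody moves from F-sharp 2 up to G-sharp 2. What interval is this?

F to G spans two letter names (F-G): a second.
The major second spans 2 semitones, and F#2 to G#2 is exactly 2 semitones — so this is a major second.

major second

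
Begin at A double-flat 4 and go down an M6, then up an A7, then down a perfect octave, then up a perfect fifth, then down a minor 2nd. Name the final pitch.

Abb4 down a major sixth → Cbb4 (9 semitones).
Cbb4 up an augmented seventh → Bb4 (12 semitones).
Bb4 down a perfect octave → Bb3 (12 semitones).
Up a perfect fifth from Bb3: F4 (7 semitones up).
F4 down a minor second → E4 (1 semitone).

E 4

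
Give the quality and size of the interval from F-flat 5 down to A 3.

diminished thirteenth

Descending from Fb5 to A3 is the same interval as ascending A3 to Fb5.
A to F spans six letter names (A-B-C-D-E-F), plus an octave: a thirteenth.
The major thirteenth is 21 semitones; here we have 19, two semitones narrower: diminished.
(Equivalently, a compound diminished sixth: a diminished sixth plus an octave.)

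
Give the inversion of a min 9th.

First reduce the compound minor ninth to its simple form, a minor second.
Inverted interval numbers add to nine, so a second pairs with a seventh (2 + 7 = 9).
Quality inverts too: minor becomes major. That makes the inversion a major seventh.

major 7th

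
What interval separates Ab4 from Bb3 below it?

Descending from Ab4 to Bb3 is the same interval as ascending Bb3 to Ab4.
B to A spans seven letter names (B-C-D-E-F-G-A), so the interval is some kind of seventh.
A major seventh would be 11 semitones, but Bb3 to Ab4 is 10 — one semitone narrower, making it a minor seventh.

m7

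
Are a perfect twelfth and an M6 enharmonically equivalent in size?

No

A perfect twelfth spans 19 semitones; a major sixth spans 9 semitones. They differ by 10.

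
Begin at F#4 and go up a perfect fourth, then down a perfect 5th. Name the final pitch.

E4

Up a perfect fourth from F#4: B4 (5 semitones up).
B4 down a perfect fifth → E4 (7 semitones).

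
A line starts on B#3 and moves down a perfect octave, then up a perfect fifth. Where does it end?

B#3 down a perfect octave → B#2 (12 semitones).
Up a perfect fifth from B#2: F##3 (7 semitones up).

F##3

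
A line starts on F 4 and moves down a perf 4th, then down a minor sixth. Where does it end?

A perfect fourth down from F4 is C4.
Down a minor sixth from C4: E3 (8 semitones down).

E 3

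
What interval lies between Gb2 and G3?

augmented octave

G to G is the same letter name, plus an octave: an octave.
Gb2 to G3 spans 13 semitones — one semitone wider than the perfect octave (12) — giving an augmented octave.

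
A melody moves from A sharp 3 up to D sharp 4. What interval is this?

P4

A to D spans four letter names (A-B-C-D), so the interval is some kind of fourth.
A#3 to D#4 is 5 semitones, matching the perfect fourth exactly, so the quality is perfect.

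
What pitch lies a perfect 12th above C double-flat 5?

G double-flat 6

Counting five letter names plus an octave up from C lands on G.
Moving 19 semitones up from Cbb5 (the size of a perfect twelfth) reaches Gbb6.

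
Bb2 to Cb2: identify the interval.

major seventh

Descending from Bb2 to Cb2 is the same interval as ascending Cb2 to Bb2.
C to B spans seven letter names (C-D-E-F-G-A-B): a seventh.
Counting semitones, Cb2→Bb2 is 11, which is the major seventh.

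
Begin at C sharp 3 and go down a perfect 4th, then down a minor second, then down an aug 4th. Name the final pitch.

Down a perfect fourth from C#3: G#2 (5 semitones down).
G#2 down a minor second → F##2 (1 semitone).
Down an augmented fourth from F##2: C#2 (6 semitones down).

C sharp 2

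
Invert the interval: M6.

minor third

The rule of nine gives the new number: 9 − 6 = 3, so a sixth becomes a third.
The quality also flips — major becomes minor — giving a minor third.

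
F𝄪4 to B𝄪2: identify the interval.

Descending from F##4 to B##2 is the same interval as ascending B##2 to F##4.
B to F spans five letter names (B-C-D-E-F), plus an octave — that makes it a twelfth of some quality.
A perfect twelfth would be 19 semitones; B##2 to F##4 is 18, one semitone narrower, so the interval is diminished.
(Equivalently, a compound diminished fifth: a diminished fifth plus an octave.)

d12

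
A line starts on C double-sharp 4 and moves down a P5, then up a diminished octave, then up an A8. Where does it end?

A perfect fifth down from C##4 is F##3.
Up a diminished octave from F##3: F#4 (11 semitones up).
Up an augmented octave from F#4: F##5 (13 semitones up).

F double-sharp 5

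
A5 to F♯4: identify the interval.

Descending from A5 to F#4 is the same interval as ascending F#4 to A5.
F to A spans three letter names (F-G-A), plus an octave: a tenth.
F#4 to A5 is 15 semitones, a half step short of the major tenth (16), so this is minor.
(Equivalently, a compound minor third: a minor third plus an octave.)

m10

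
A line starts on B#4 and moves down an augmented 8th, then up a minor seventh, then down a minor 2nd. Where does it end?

G#4

Down an augmented octave from B#4: B3 (13 semitones down).
A minor seventh up from B3 is A4.
A minor second down from A4 is G#4.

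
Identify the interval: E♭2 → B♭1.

P4

Descending from Eb2 to Bb1 is the same interval as ascending Bb1 to Eb2.
B to E spans four letter names (B-C-D-E): a fourth.
The perfect fourth spans 5 semitones, and Bb1 to Eb2 is exactly 5 semitones — so this is a perfect fourth.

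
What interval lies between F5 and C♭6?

diminished fifth

F to C spans five letter names (F-G-A-B-C) — that makes it a fifth of some quality.
F5 to Cb6 spans 6 semitones — one semitone narrower than the perfect fifth (7) — giving a diminished fifth.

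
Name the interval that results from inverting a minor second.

M7

Inverted interval numbers add to nine, so a second pairs with a seventh (2 + 7 = 9).
The quality also flips — minor becomes major — giving a major seventh.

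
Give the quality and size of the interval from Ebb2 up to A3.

E to A spans four letter names (E-F-G-A), plus an octave, so the interval is some kind of eleventh.
Ebb2 to A3 spans 19 semitones — two semitones wider than the perfect eleventh (17) — giving a doubly augmented eleventh.
(Equivalently, a compound doubly augmented fourth: a doubly augmented fourth plus an octave.)

AA11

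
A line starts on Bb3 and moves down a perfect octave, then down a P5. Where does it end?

Bb3 down a perfect octave → Bb2 (12 semitones).
A perfect fifth down from Bb2 is Eb2.

Eb2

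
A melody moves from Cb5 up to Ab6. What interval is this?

C to A spans six letter names (C-D-E-F-G-A), plus an octave — that makes it a thirteenth of some quality.
Counting semitones, Cb5→Ab6 is 21, which is the major thirteenth.
(Equivalently, a compound major sixth: a major sixth plus an octave.)

major thirteenth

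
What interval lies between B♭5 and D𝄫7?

B to D spans three letter names (B-C-D), plus an octave, so the interval is some kind of tenth.
The major tenth is 16 semitones; here we have 14, two semitones narrower: diminished.
(Equivalently, a compound diminished third: a diminished third plus an octave.)

d10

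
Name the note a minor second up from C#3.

The second takes the letter from C up to D.
A minor second spans 1 semitone, so from C#3 the target pitch is D3.

D3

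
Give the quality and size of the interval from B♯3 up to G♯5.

B to G spans six letter names (B-C-D-E-F-G), plus an octave, so the interval is some kind of thirteenth.
B#3 to G#5 is 20 semitones, a half step short of the major thirteenth (21), so this is minor.
(Equivalently, a compound minor sixth: a minor sixth plus an octave.)

minor thirteenth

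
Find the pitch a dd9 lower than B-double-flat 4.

Counting two letter names plus an octave down from B lands on A.
A doubly diminished ninth is 11 semitones; 11 semitones down from Bbb4 gives A#3.

A-sharp 3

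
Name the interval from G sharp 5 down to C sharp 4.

Descending from G#5 to C#4 is the same interval as ascending C#4 to G#5.
C to G spans five letter names (C-D-E-F-G), plus an octave: a twelfth.
The perfect twelfth spans 19 semitones, and C#4 to G#5 is exactly 19 semitones — so this is a perfect twelfth.
(Equivalently, a compound perfect fifth: a perfect fifth plus an octave.)

P12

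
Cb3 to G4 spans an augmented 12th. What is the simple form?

augmented 5th

Take out an octave (7 from the number): 12 − 7 = 5.
That makes an augmented twelfth a compound augmented fifth — an octave plus an augmented fifth.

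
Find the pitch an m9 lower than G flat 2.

F 1

The ninth's letter: G down two letter names plus an octave → F.
A minor ninth is 13 semitones; 13 semitones down from Gb2 gives F1.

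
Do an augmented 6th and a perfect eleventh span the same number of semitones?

An augmented sixth is 10 semitones but a perfect eleventh is 17 semitones — different sizes.

No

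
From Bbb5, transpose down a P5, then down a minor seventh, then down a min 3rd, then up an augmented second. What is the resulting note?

A perfect fifth down from Bbb5 is Ebb5.
Down a minor seventh from Ebb5: Fb4 (10 semitones down).
A minor third down from Fb4 is Db4.
Db4 up an augmented second → E4 (3 semitones).

E4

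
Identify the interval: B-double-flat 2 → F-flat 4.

perfect twelfth

B to F spans five letter names (B-C-D-E-F), plus an octave, so the interval is some kind of twelfth.
The perfect twelfth spans 19 semitones, and Bbb2 to Fb4 is exactly 19 semitones — so this is a perfect twelfth.
(Equivalently, a compound perfect fifth: a perfect fifth plus an octave.)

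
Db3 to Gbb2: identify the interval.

A5

Descending from Db3 to Gbb2 is the same interval as ascending Gbb2 to Db3.
G to D spans five letter names (G-A-B-C-D) — that makes it a fifth of some quality.
A perfect fifth would be 7 semitones; Gbb2 to Db3 is 8, one semitone wider, so the interval is augmented.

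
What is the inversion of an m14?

First reduce the compound minor fourteenth to its simple form, a minor seventh.
Interval numbers invert to sum to nine: 7 + 2 = 9, so a seventh inverts to a second.
Quality inverts too: minor becomes major. That makes the inversion a major second.

M2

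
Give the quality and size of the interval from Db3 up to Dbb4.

D to D is the same letter name, plus an octave — that makes it an octave of some quality.
Db3 to Dbb4 spans 11 semitones — one semitone narrower than the perfect octave (12) — giving a diminished octave.

diminished octave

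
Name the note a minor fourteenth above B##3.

The fourteenth's letter: B up seven letter names plus an octave → A.
A minor fourteenth is 22 semitones; 22 semitones up from B##3 gives A##5.

A##5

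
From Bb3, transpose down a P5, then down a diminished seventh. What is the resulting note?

A perfect fifth down from Bb3 is Eb3.
Eb3 down a diminished seventh → F#2 (9 semitones).

F#2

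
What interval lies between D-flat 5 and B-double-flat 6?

m13

D to B spans six letter names (D-E-F-G-A-B), plus an octave, so the interval is some kind of thirteenth.
At 20 semitones, Db5→Bbb6 falls one short of a major thirteenth: minor.
(Equivalently, a compound minor sixth: a minor sixth plus an octave.)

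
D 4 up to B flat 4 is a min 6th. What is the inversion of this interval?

M3

Inverted interval numbers add to nine, so a sixth pairs with a third (6 + 3 = 9).
Quality inverts too: minor becomes major. That makes the inversion a major third.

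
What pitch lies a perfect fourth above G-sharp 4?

The fourth takes the letter from G up to C.
Moving 5 semitones up from G#4 (the size of a perfect fourth) reaches C#5.

C-sharp 5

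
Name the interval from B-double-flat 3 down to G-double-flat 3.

Descending from Bbb3 to Gbb3 is the same interval as ascending Gbb3 to Bbb3.
G to B spans three letter names (G-A-B), so the interval is some kind of third.
The major third spans 4 semitones, and Gbb3 to Bbb3 is exactly 4 semitones — so this is a major third.

major 3rd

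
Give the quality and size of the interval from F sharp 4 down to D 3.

Descending from F#4 to D3 is the same interval as ascending D3 to F#4.
D to F spans three letter names (D-E-F), plus an octave: a tenth.
Counting semitones, D3→F#4 is 16, which is the major tenth.
(Equivalently, a compound major third: a major third plus an octave.)

major tenth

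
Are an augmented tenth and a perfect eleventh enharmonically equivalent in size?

Yes

An augmented tenth = 17 semitones = a perfect eleventh; enharmonically equal.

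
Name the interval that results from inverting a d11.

First reduce the compound diminished eleventh to its simple form, a diminished fourth.
The rule of nine gives the new number: 9 − 4 = 5, so a fourth becomes a fifth.
The quality also flips — diminished becomes augmented — giving an augmented fifth.

augmented fifth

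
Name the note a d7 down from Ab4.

B3

Counting seven letter names down from A lands on B.
A diminished seventh is 9 semitones; 9 semitones down from Ab4 gives B3.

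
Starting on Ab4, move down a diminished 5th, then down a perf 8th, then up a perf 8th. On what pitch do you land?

D4

Ab4 down a diminished fifth → D4 (6 semitones).
Down a perfect octave from D4: D3 (12 semitones down).
A perfect octave up from D3 is D4.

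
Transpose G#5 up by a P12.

D#7

Counting five letter names plus an octave up from G lands on D.
Moving 19 semitones up from G#5 (the size of a perfect twelfth) reaches D#7.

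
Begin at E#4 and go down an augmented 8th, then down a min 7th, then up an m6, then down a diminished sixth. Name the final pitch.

F##2

E#4 down an augmented octave → E3 (13 semitones).
E3 down a minor seventh → F#2 (10 semitones).
A minor sixth up from F#2 is D3.
A diminished sixth down from D3 is F##2.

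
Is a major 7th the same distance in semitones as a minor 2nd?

No

A major seventh spans 11 semitones; a minor second spans 1 semitone. They differ by 10.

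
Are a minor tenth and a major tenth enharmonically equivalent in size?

A minor tenth is 15 semitones but a major tenth is 16 semitones — different sizes.

No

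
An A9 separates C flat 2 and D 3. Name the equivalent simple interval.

augmented 2nd

Each octave removed subtracts seven from the number: 9 − 7 = 2.
So an augmented ninth is an octave plus an augmented second. The quality is unchanged.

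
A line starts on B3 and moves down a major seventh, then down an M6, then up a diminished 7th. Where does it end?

Dbb3

A major seventh down from B3 is C3.
Down a major sixth from C3: Eb2 (9 semitones down).
A diminished seventh up from Eb2 is Dbb3.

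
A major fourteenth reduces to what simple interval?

Each octave removed subtracts seven from the number: 14 − 7 = 7.
Quality carries through unchanged, so the simple form is a major seventh.

major 7th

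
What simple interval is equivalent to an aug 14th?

augmented seventh

Take out an octave (7 from the number): 14 − 7 = 7.
That makes an augmented fourteenth a compound augmented seventh — an octave plus an augmented seventh.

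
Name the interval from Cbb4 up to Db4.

augmented 2nd

C to D spans two letter names (C-D) — that makes it a second of some quality.
Cbb4 to Db4 spans 3 semitones — one semitone wider than the major second (2) — giving an augmented second.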